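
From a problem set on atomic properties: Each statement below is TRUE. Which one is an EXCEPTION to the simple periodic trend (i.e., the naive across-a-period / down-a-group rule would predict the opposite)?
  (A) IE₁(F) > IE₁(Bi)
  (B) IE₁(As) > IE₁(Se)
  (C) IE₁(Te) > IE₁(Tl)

The general trend: IE₁ increases across a period and decreases down a group.
(A) F (period 2, group 17) vs Bi (period 6, group 15): the stated order agrees with the simple trend.
(B) As (period 4, group 15) vs Se (period 4, group 16): the stated order contradicts the simple trend.
(C) Te (period 5, group 16) vs Tl (period 6, group 13): the stated order agrees with the simple trend.
The exception is (B): Se (4p⁴) ionizes more easily than half-filled As (4p³).

(B)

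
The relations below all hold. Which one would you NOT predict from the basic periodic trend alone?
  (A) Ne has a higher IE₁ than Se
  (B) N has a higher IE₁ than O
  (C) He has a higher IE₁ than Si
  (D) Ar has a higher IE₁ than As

(B)

The general trend: IE₁ increases across a period and decreases down a group.
(A) Ne (period 2, group 18) vs Se (period 4, group 16): the stated order agrees with the simple trend.
(B) N (period 2, group 15) vs O (period 2, group 16): the stated order contradicts the simple trend.
(C) He (period 1, group 18) vs Si (period 3, group 14): the stated order agrees with the simple trend.
(D) Ar (period 3, group 18) vs As (period 4, group 15): the stated order agrees with the simple trend.
The exception is (B): pairing an electron in O's 2p⁴ costs repulsion energy, so O ionizes more easily than half-filled N (2p³).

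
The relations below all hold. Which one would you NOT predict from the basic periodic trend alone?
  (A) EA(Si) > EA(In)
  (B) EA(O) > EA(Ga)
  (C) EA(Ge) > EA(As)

(C)

The general trend: electron affinity increases across a period and decreases down a group.
(A) Si (period 3, group 14) vs In (period 5, group 13): the stated order agrees with the simple trend.
(B) O (period 2, group 16) vs Ga (period 4, group 13): the stated order agrees with the simple trend.
(C) Ge (period 4, group 14) vs As (period 4, group 15): the stated order contradicts the simple trend.
The exception is (C): adding an electron to As's half-filled 4p³ is unfavourable, so Ge (4p²) has the more exothermic EA.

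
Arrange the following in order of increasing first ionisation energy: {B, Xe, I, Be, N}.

B, Be, I, Xe, N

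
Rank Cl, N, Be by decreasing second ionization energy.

N, Cl, Be

After 1 electron has been removed, what remains? Cl⁺ still has 6 valence electrons; N⁺ still has 4 valence electrons; Be⁺ still has 1 valence electron.
All are still removing valence electrons, so compare the +1 ions as you would atoms: IE_2 generally rises across a period (higher Z_eff) and falls down a group (larger shell), subject to the usual subshell exceptions.
Valence configurations: Cl⁺ [Ne]3s²3p⁴, N⁺ [He]2s²2p², Be⁺ [He]2s¹.
Tabulated IE_2 (kJ/mol): Cl 2298, N 2856, Be 1757.
Hence IE_2: Be < Cl < N.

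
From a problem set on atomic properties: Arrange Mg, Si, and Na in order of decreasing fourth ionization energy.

IE_4 is the cost of taking one more electron from the +3 cation: Mg³⁺ is already 1 electron into the core; Si³⁺ still has 1 valence electron; Na³⁺ is already 2 electrons into the core.
Core electrons are held far more tightly than valence electrons, so Na and Mg top the IE_4 order.
The numbers (kJ/mol): Mg 10543, Si 4356, Na 9543.
Overall IE_4 order: Si < Na < Mg.

Mg > Na > Si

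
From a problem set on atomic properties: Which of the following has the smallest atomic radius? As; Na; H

H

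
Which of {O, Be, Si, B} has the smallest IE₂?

Si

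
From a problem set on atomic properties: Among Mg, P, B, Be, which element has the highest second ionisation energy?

B

After 1 electron has been removed, what remains? Mg⁺ still has 1 valence electron; P⁺ still has 4 valence electrons; B⁺ still has 2 valence electrons; Be⁺ still has 1 valence electron.
All are still removing valence electrons, so compare the +1 ions as you would atoms: IE_2 generally rises across a period (higher Z_eff) and falls down a group (larger shell), subject to the usual subshell exceptions.
Valence configurations: Mg⁺ [Ne]3s¹, P⁺ [Ne]3s²3p², B⁺ [He]2s², Be⁺ [He]2s¹.
Tabulated IE_2 (kJ/mol): Mg 1451, P 1907, B 2427, Be 1757.
Putting it together, IE_2: Mg < Be < P < B.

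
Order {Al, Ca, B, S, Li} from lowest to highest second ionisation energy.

Ca < Al < S < B < Li

IE_2 is the cost of taking one more electron from the +1 cation: Al⁺ still has 2 valence electrons; Ca⁺ still has 1 valence electron; B⁺ still has 2 valence electrons; S⁺ still has 5 valence electrons; Li⁺ is the bare [He] core.
Core electrons are held far more tightly than valence electrons, so Li tops the IE_2 order.
Valence configurations: Al⁺ [Ne]3s², Ca⁺ [Ar]4s¹, B⁺ [He]2s², S⁺ [Ne]3s²3p³.
Approximate IE_2 values (kJ/mol): Al 1817, Ca 1145, B 2427, S 2252, Li 7298.
Hence IE_2: Ca < Al < S < B < Li.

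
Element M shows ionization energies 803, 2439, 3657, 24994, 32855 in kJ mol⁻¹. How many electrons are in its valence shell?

Look for the largest jump between consecutive ionization energies: IE4/IE3 ≈ 6.8, far larger than any earlier ratio.
That jump marks the point where a core electron is being removed. So the atom has 3 valence electrons.

3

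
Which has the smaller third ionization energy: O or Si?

Si

The third ionization energy removes an electron from the +2 ion. For each element: O²⁺ still has 4 valence electrons; Si²⁺ still has 2 valence electrons.
All are still removing valence electrons, so compare the +2 ions as you would atoms: IE_3 generally rises across a period (higher Z_eff) and falls down a group (larger shell), subject to the usual subshell exceptions.
Valence configurations: O²⁺ [He]2s²2p², Si²⁺ [Ne]3s².
Approximate IE_3 values (kJ/mol): O 5300, Si 3232.
Overall IE_3 order: Si < O.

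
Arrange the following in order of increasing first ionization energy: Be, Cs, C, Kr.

Cs, Be, C, Kr

Be is in period 2, group 2; C is in period 2, group 14; Kr is in period 4, group 18; Cs is in period 6, group 1.
IE₁ increases left→right with effective nuclear charge and decreases top→bottom as the valence shell moves farther out.
Neither a single period nor a single group — weigh both effects.
Be > Cs: relative to Cs, both the across-period and down-group shifts push Be's first ionization energy up.
C > Be: C lies to the right of Be in period 2, so the across-period effect alone puts C higher.
Kr > C: period and group pull opposite ways; the across-period shift dominates (1351 vs 1086 kJ/mol).
For reference (kJ/mol): Be 900, C 1086, Kr 1351, Cs 376.
So from lowest to highest: Cs < Be < C < Kr.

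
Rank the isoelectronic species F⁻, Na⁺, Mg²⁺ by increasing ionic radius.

Mg²⁺, Na⁺, F⁻

All of these have 10 electrons, so size is governed by nuclear charge alone: the more protons, the stronger the pull on the same electron cloud, and the smaller the ion.
Nuclear charges: Mg²⁺ (Z=12), Na⁺ (Z=11), F⁻ (Z=9).
Smallest to largest: Mg²⁺ < Na⁺ < F⁻.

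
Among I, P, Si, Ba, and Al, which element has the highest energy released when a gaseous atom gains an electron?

I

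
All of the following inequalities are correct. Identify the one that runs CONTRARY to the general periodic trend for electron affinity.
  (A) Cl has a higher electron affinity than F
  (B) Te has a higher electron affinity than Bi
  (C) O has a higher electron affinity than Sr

(A)

The general trend: electron affinity increases across a period and decreases down a group.
(A) Cl (period 3, group 17) vs F (period 2, group 17): the stated order contradicts the simple trend.
(B) Te (period 5, group 16) vs Bi (period 6, group 15): the stated order agrees with the simple trend.
(C) O (period 2, group 16) vs Sr (period 5, group 2): the stated order agrees with the simple trend.
The exception is (A): F's small 2p subshell makes the incoming electron feel strong e⁻–e⁻ repulsion, so Cl actually releases more energy on gaining an electron.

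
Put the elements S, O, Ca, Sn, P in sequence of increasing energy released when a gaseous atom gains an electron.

O is in period 2, group 16; P is in period 3, group 15; S is in period 3, group 16; Ca is in period 4, group 2; Sn is in period 5, group 14.
Electron affinity generally becomes more exothermic across a period toward the halogens and less exothermic down a group.
Here both period and group differ, so the two effects have to be weighed against each other.
P > Ca: both effects reinforce here, so P is clearly the higher of the two.
Sn > P: this pair runs against the simple trend — see the exception note.
O > Sn: relative to Sn, both the across-period and down-group shifts push O's electron affinity up.
S > O: this pair runs against the simple trend — see the exception note.
Note the exception: Sn has a higher electron affinity than P, contrary to the simple trend — adding an electron to P's half-filled np³ subshell costs electron-pairing energy.
Note the exception: S has a higher electron affinity than O, contrary to the simple trend — the compact 2p subshell of O repels the added electron more than S's larger 3p does.
Tabulated electron affinity (kJ/mol): O 141, P 72, S 200, Ca 2, Sn 107.
So from lowest to highest: Ca < P < Sn < O < S.

Ca < P < Sn < O < S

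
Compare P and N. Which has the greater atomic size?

P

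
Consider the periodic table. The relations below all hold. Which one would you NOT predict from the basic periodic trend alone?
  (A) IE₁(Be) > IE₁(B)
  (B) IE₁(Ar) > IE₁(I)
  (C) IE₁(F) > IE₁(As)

The general trend: first ionisation energy increases across a period and decreases down a group.
(A) Be (period 2, group 2) vs B (period 2, group 13): the stated order contradicts the simple trend.
(B) Ar (period 3, group 18) vs I (period 5, group 17): the stated order agrees with the simple trend.
(C) F (period 2, group 17) vs As (period 4, group 15): the stated order agrees with the simple trend.
The exception is (A): removing B's lone 2p electron is easier than breaking Be's filled 2s².

(A)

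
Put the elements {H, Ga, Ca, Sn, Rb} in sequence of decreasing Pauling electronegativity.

H is in period 1, group 1; Ca is in period 4, group 2; Ga is in period 4, group 13; Rb is in period 5, group 1; Sn is in period 5, group 14.
Electronegativity increases across a period and decreases down a group, tracking effective nuclear charge and atomic size.
These span different periods and groups, so the two trends combine.
Ca > Rb: relative to Rb, both the across-period and down-group shifts push Ca's electronegativity up.
Ga > Ca: Ga lies to the right of Ca in period 4, so the across-period effect alone puts Ga higher.
Sn > Ga: the two effects oppose for this pair; the across-period effect wins (1.96 vs 1.81).
H > Sn: period and group pull opposite ways; the down-group shift dominates (2.20 vs 1.96).
Approximate values (Pauling): H 2.20, Ca 1.00, Ga 1.81, Rb 0.82, Sn 1.96.
So from highest to lowest: H > Sn > Ga > Ca > Rb.

H > Sn > Ga > Ca > Rb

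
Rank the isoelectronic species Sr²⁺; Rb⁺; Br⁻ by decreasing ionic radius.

All of these have 36 electrons, so size is governed by nuclear charge alone: the more protons, the stronger the pull on the same electron cloud, and the smaller the ion.
Nuclear charges: Sr²⁺ (Z=38), Rb⁺ (Z=37), Br⁻ (Z=35).
Largest to smallest: Br⁻ > Rb⁺ > Sr²⁺.

Br⁻, Rb⁺, Sr²⁺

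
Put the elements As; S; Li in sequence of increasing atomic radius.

S < As < Li

Li is in period 2, group 1; S is in period 3, group 16; As is in period 4, group 15.
Across a period the added protons contract the valence shell; down a group each new principal shell makes the atom larger.
Neither a single period nor a single group — weigh both effects.
As > S: relative to S, both the across-period and down-group shifts push As's atomic radius up.
Li > As: period and group pull opposite ways; the across-period shift dominates (133 vs 121 pm).
For reference (pm): Li 133, S 103, As 121.
So from smallest to largest: S < As < Li.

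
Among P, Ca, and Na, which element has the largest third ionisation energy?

Na

Consider each +2 ion: P²⁺ still has 3 valence electrons; Ca²⁺ is the bare [Ar] core; Na²⁺ is already 1 electron into the core.
Pulling an electron out of a noble-gas core costs far more than removing a remaining valence electron, so Ca and Na sit at the high end of IE_3.
Tabulated IE_3 (kJ/mol): P 2914, Ca 4912, Na 6910.
Overall IE_3 order: P < Ca < Na.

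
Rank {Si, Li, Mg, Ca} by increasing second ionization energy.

After 1 electron has been removed, what remains? Si⁺ still has 3 valence electrons; Li⁺ is the bare [He] core; Mg⁺ still has 1 valence electron; Ca⁺ still has 1 valence electron.
Pulling an electron out of a noble-gas core costs far more than removing a remaining valence electron, so Li sits at the high end of IE_2.
Valence configurations: Si⁺ [Ne]3s²3p¹, Mg⁺ [Ne]3s¹, Ca⁺ [Ar]4s¹.
The numbers (kJ/mol): Si 1577, Li 7298, Mg 1451, Ca 1145.
Putting it together, IE_2: Ca < Mg < Si < Li.

Ca < Mg < Si < Li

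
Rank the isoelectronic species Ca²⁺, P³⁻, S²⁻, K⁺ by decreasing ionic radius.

All of these have 18 electrons, so size is governed by nuclear charge alone: the more protons, the stronger the pull on the same electron cloud, and the smaller the ion.
Nuclear charges: Ca²⁺ (Z=20), K⁺ (Z=19), S²⁻ (Z=16), P³⁻ (Z=15).
Largest to smallest: P³⁻ > S²⁻ > K⁺ > Ca²⁺.

P³⁻ > S²⁻ > K⁺ > Ca²⁺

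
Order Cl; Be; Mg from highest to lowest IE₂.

Consider each +1 ion: Cl⁺ still has 6 valence electrons; Be⁺ still has 1 valence electron; Mg⁺ still has 1 valence electron.
All are still removing valence electrons, so compare the +1 ions as you would atoms: IE_2 generally rises across a period (higher Z_eff) and falls down a group (larger shell), subject to the usual subshell exceptions.
Valence configurations: Cl⁺ [Ne]3s²3p⁴, Be⁺ [He]2s¹, Mg⁺ [Ne]3s¹.
Tabulated IE_2 (kJ/mol): Cl 2298, Be 1757, Mg 1451.
Overall IE_2 order: Mg < Be < Cl.

Cl, Be, Mg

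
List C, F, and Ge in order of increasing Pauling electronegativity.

C is in period 2, group 14; F is in period 2, group 17; Ge is in period 4, group 14.
EN rises left→right (higher Z_eff, smaller atoms) and falls top→bottom (larger, more shielded atoms).
Here both period and group differ, so the two effects have to be weighed against each other.
C > Ge: C sits above Ge in group 14, so the down-group effect alone puts C higher.
F > C: F lies to the right of C in period 2, so the across-period effect alone puts F higher.
Approximate values (Pauling): C 2.55, F 3.98, Ge 2.01.
So from lowest to highest: Ge < C < F.

Ge < C < F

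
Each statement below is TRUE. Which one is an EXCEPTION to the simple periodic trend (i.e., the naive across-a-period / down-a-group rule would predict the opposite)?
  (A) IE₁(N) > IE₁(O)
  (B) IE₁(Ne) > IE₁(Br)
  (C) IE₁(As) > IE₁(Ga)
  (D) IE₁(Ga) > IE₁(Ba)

(A)

The general trend: first ionisation energy increases across a period and decreases down a group.
(A) N (period 2, group 15) vs O (period 2, group 16): the stated order contradicts the simple trend.
(B) Ne (period 2, group 18) vs Br (period 4, group 17): the stated order agrees with the simple trend.
(C) As (period 4, group 15) vs Ga (period 4, group 13): the stated order agrees with the simple trend.
(D) Ga (period 4, group 13) vs Ba (period 6, group 2): the stated order agrees with the simple trend.
The exception is (A): pairing an electron in O's 2p⁴ costs repulsion energy, so O ionizes more easily than half-filled N (2p³).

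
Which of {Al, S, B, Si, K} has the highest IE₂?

K

Consider each +1 ion: Al⁺ still has 2 valence electrons; S⁺ still has 5 valence electrons; B⁺ still has 2 valence electrons; Si⁺ still has 3 valence electrons; K⁺ is the bare [Ar] core.
Pulling an electron out of a noble-gas core costs far more than removing a remaining valence electron, so K sits at the high end of IE_2.
Valence configurations: Al⁺ [Ne]3s², S⁺ [Ne]3s²3p³, B⁺ [He]2s², Si⁺ [Ne]3s²3p¹.
Si⁺ loses a lone 3p electron whereas Al⁺ must break into a filled 3s² pair, so IE_2(Al) > IE_2(Si) even though Si has the higher nuclear charge.
Tabulated IE_2 (kJ/mol): Al 1817, S 2252, B 2427, Si 1577, K 3052.
Hence IE_2: Si < Al < S < B < K.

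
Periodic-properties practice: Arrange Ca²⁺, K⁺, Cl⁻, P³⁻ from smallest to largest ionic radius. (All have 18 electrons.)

All of these have 18 electrons, so size is governed by nuclear charge alone: the more protons, the stronger the pull on the same electron cloud, and the smaller the ion.
Nuclear charges: Ca²⁺ (Z=20), K⁺ (Z=19), Cl⁻ (Z=17), P³⁻ (Z=15).
Smallest to largest: Ca²⁺ < K⁺ < Cl⁻ < P³⁻.

Ca²⁺, K⁺, Cl⁻, P³⁻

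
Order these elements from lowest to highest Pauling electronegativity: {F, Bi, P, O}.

Electronegativity increases across a period and decreases down a group, tracking effective nuclear charge and atomic size.
These span different periods and groups, so the two trends combine.
P > Bi: they share group 15; the group trend gives P the larger value.
O > P: both effects reinforce here, so O is clearly the higher of the two.
F > O: both are in period 2; the period trend gives F the larger value.
For reference (Pauling): O 3.44, F 3.98, P 2.19, Bi 2.02.
So from lowest to highest: Bi < P < O < F.

Bi < P < O < F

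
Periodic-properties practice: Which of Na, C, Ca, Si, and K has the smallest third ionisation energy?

Si

Consider each +2 ion: Na²⁺ is already 1 electron into the core; C²⁺ still has 2 valence electrons; Ca²⁺ is the bare [Ar] core; Si²⁺ still has 2 valence electrons; K²⁺ is already 1 electron into the core.
Usually core removal costs more than valence removal, but here the competition is close: a tightly held n=2 valence electron can cost more to remove than an n=3 core electron, so the actual values have to decide it.
Valence configurations: C²⁺ [He]2s², Si²⁺ [Ne]3s².
Approximate IE_3 values (kJ/mol): Na 6910, C 4620, Ca 4912, Si 3232, K 4420.
Putting it together, IE_3: Si < K < C < Ca < Na.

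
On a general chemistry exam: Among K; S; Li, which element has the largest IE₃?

Li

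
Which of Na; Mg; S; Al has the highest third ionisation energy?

After 2 electrons have been removed, what remains? Na²⁺ is already 1 electron into the core; Mg²⁺ is the bare [Ne] core; S²⁺ still has 4 valence electrons; Al²⁺ still has 1 valence electron.
Pulling an electron out of a noble-gas core costs far more than removing a remaining valence electron, so Na and Mg sit at the high end of IE_3.
Valence configurations: S²⁺ [Ne]3s²3p², Al²⁺ [Ne]3s¹.
Tabulated IE_3 (kJ/mol): Na 6910, Mg 7733, S 3357, Al 2745.
Overall IE_3 order: Al < S < Na < Mg.

Mg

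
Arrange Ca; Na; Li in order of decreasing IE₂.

Li > Na > Ca

IE_2 is the cost of taking one more electron from the +1 cation: Ca⁺ still has 1 valence electron; Na⁺ is the bare [Ne] core; Li⁺ is the bare [He] core.
Breaking into a closed-shell core is much more expensive than removing a leftover valence electron — Na and Li have the largest IE_2 here.
Approximate IE_2 values (kJ/mol): Ca 1145, Na 4562, Li 7298.
Putting it together, IE_2: Ca < Na < Li.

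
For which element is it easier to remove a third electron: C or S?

S

The third ionization energy removes an electron from the +2 ion. For each element: C²⁺ still has 2 valence electrons; S²⁺ still has 4 valence electrons.
All are still removing valence electrons, so compare the +2 ions as you would atoms: IE_3 generally rises across a period (higher Z_eff) and falls down a group (larger shell), subject to the usual subshell exceptions.
Valence configurations: C²⁺ [He]2s², S²⁺ [Ne]3s²3p².
Tabulated IE_3 (kJ/mol): C 4620, S 3357.
Putting it together, IE_3: S < C.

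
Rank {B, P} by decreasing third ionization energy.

B, P

The third ionization energy removes an electron from the +2 ion. For each element: B²⁺ still has 1 valence electron; P²⁺ still has 3 valence electrons.
All are still removing valence electrons, so compare the +2 ions as you would atoms: IE_3 generally rises across a period (higher Z_eff) and falls down a group (larger shell), subject to the usual subshell exceptions.
Valence configurations: B²⁺ [He]2s¹, P²⁺ [Ne]3s²3p¹.
Approximate IE_3 values (kJ/mol): B 3660, P 2914.
Hence IE_3: P < B.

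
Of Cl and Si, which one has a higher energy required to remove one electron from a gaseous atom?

Cl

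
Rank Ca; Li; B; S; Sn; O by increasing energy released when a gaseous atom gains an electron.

Ca, B, Li, Sn, O, S

Li is in period 2, group 1; B is in period 2, group 13; O is in period 2, group 16; S is in period 3, group 16; Ca is in period 4, group 2; Sn is in period 5, group 14.
Electron affinity generally becomes more exothermic across a period toward the halogens and less exothermic down a group.
These span different periods and groups, so the two trends combine.
B > Ca: both effects reinforce here, so B is clearly the higher of the two.
Li > B: this pair runs against the simple trend — see the exception note.
Sn > Li: the two effects oppose for this pair; the across-period effect wins (107 vs 60 kJ/mol).
O > Sn: relative to Sn, both the across-period and down-group shifts push O's electron affinity up.
S > O: this pair runs against the simple trend — see the exception note.
Note the exception: Li has a higher electron affinity than B, contrary to the simple trend — B's ns²np¹ configuration gives only a small electron affinity — the sparsely filled np subshell binds an added electron weakly.
Note the exception: S has a higher electron affinity than O, contrary to the simple trend — the compact 2p subshell of O repels the added electron more than S's larger 3p does.
Tabulated electron affinity (kJ/mol): Li 60, B 27, O 141, S 200, Ca 2, Sn 107.
So from lowest to highest: Ca < B < Li < Sn < O < S.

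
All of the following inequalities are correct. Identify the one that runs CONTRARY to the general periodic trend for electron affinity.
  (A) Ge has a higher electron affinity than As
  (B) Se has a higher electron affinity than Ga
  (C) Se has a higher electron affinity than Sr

The general trend: electron affinity increases across a period and decreases down a group.
(A) Ge (period 4, group 14) vs As (period 4, group 15): the stated order contradicts the simple trend.
(B) Se (period 4, group 16) vs Ga (period 4, group 13): the stated order agrees with the simple trend.
(C) Se (period 4, group 16) vs Sr (period 5, group 2): the stated order agrees with the simple trend.
The exception is (A): adding an electron to As's half-filled 4p³ is unfavourable, so Ge (4p²) has the more exothermic EA.

(A)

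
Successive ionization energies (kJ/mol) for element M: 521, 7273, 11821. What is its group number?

Look for the largest jump between consecutive ionization energies: IE2/IE1 ≈ 14.0, far larger than any earlier ratio.
That jump marks the point where a core electron is being removed. So the atom has 1 valence electron.
A main-group element with 1 valence electron is in group 1.

Group 1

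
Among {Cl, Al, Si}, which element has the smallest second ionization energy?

Si

Consider each +1 ion: Cl⁺ still has 6 valence electrons; Al⁺ still has 2 valence electrons; Si⁺ still has 3 valence electrons.
All are still removing valence electrons, so compare the +1 ions as you would atoms: IE_2 generally rises across a period (higher Z_eff) and falls down a group (larger shell), subject to the usual subshell exceptions.
Valence configurations: Cl⁺ [Ne]3s²3p⁴, Al⁺ [Ne]3s², Si⁺ [Ne]3s²3p¹.
Si⁺ loses a lone 3p electron whereas Al⁺ must break into a filled 3s² pair, so IE_2(Al) > IE_2(Si) even though Si has the higher nuclear charge.
Tabulated IE_2 (kJ/mol): Cl 2298, Al 1817, Si 1577.
Hence IE_2: Si < Al < Cl.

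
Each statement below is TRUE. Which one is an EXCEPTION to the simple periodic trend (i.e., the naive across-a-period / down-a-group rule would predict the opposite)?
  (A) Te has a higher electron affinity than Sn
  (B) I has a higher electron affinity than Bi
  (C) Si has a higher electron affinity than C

(C)

The general trend: electron affinity increases across a period and decreases down a group.
(A) Te (period 5, group 16) vs Sn (period 5, group 14): the stated order agrees with the simple trend.
(B) I (period 5, group 17) vs Bi (period 6, group 15): the stated order agrees with the simple trend.
(C) Si (period 3, group 14) vs C (period 2, group 14): the stated order contradicts the simple trend.
The exception is (C): Si's larger, more diffuse 3p orbitals accept an added electron slightly more readily than C's compact 2p.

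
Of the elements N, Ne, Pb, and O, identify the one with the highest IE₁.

N is in period 2, group 15; O is in period 2, group 16; Ne is in period 2, group 18; Pb is in period 6, group 14.
First ionization energy rises across a period (greater Z_eff holds electrons more tightly) and falls down a group (valence electrons are farther from the nucleus).
Here both period and group differ, so the two effects have to be weighed against each other.
O > Pb: both effects reinforce here, so O is clearly the higher of the two.
N > O: this pair runs against the simple trend — see the exception note.
Ne > N: Ne lies to the right of N in period 2, so the across-period effect alone puts Ne higher.
Note the exception: N has a higher first ionization energy than O, contrary to the simple trend — pairing an electron in O's 2p⁴ costs repulsion energy, so O ionizes more easily than half-filled N (2p³).
For reference (kJ/mol): N 1402, O 1314, Ne 2081, Pb 716.
The highest IE₁ among these belongs to Ne.

Ne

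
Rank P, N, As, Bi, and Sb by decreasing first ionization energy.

N > P > As > Sb > Bi

N is in period 2, group 15; P is in period 3, group 15; As is in period 4, group 15; Sb is in period 5, group 15; Bi is in period 6, group 15.
First ionization energy rises across a period (greater Z_eff holds electrons more tightly) and falls down a group (valence electrons are farther from the nucleus).
All are in group 15, so first ionization energy increases up the group.
So from highest to lowest: N > P > As > Sb > Bi.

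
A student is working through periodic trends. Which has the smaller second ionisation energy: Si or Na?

Si

The second ionization energy removes an electron from the +1 ion. For each element: Si⁺ still has 3 valence electrons; Na⁺ is the bare [Ne] core.
Core electrons are held far more tightly than valence electrons, so Na tops the IE_2 order.
Approximate IE_2 values (kJ/mol): Si 1577, Na 4562.
Hence IE_2: Si < Na.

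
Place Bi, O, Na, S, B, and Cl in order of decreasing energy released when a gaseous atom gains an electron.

Cl, S, O, Bi, Na, B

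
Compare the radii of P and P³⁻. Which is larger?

P³⁻

Forming P³⁻ adds 3 electrons to P. More electron–electron repulsion in the same shell, with unchanged nuclear charge, lets the cloud expand.
An anion is larger than its parent atom: P³⁻ > P.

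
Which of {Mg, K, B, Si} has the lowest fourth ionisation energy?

Si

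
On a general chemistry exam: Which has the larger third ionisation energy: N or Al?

After 2 electrons have been removed, what remains? N²⁺ still has 3 valence electrons; Al²⁺ still has 1 valence electron.
All are still removing valence electrons, so compare the +2 ions as you would atoms: IE_3 generally rises across a period (higher Z_eff) and falls down a group (larger shell), subject to the usual subshell exceptions.
Valence configurations: N²⁺ [He]2s²2p¹, Al²⁺ [Ne]3s¹.
Tabulated IE_3 (kJ/mol): N 4578, Al 2745.
So the third ionization energies run Al < N.

N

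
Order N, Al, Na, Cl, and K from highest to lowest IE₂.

Na > K > N > Cl > Al

Consider each +1 ion: N⁺ still has 4 valence electrons; Al⁺ still has 2 valence electrons; Na⁺ is the bare [Ne] core; Cl⁺ still has 6 valence electrons; K⁺ is the bare [Ar] core.
Pulling an electron out of a noble-gas core costs far more than removing a remaining valence electron, so K and Na sit at the high end of IE_2.
Valence configurations: N⁺ [He]2s²2p², Al⁺ [Ne]3s², Cl⁺ [Ne]3s²3p⁴.
Approximate IE_2 values (kJ/mol): N 2856, Al 1817, Na 4562, Cl 2298, K 3052.
So the second ionization energies run Al < Cl < N < K < Na.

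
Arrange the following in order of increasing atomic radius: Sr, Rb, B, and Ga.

B < Ga < Sr < Rb

B is in period 2, group 13; Ga is in period 4, group 13; Rb is in period 5, group 1; Sr is in period 5, group 2.
Moving right in a period, electrons are added to the same shell under a stronger nuclear pull, so atoms get smaller; moving down, a new shell is opened and atoms get larger.
Neither a single period nor a single group — weigh both effects.
Ga > B: they share group 13; the group trend gives Ga the larger value.
Sr > Ga: both effects reinforce here, so Sr is clearly the larger of the two.
Rb > Sr: Rb lies to the left of Sr in period 5, so the across-period effect alone puts Rb larger.
Approximate values (pm): B 85, Ga 124, Rb 210, Sr 185.
So from smallest to largest: B < Ga < Sr < Rb.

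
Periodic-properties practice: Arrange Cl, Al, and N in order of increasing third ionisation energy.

Al < Cl < N

After 2 electrons have been removed, what remains? Cl²⁺ still has 5 valence electrons; Al²⁺ still has 1 valence electron; N²⁺ still has 3 valence electrons.
All are still removing valence electrons, so compare the +2 ions as you would atoms: IE_3 generally rises across a period (higher Z_eff) and falls down a group (larger shell), subject to the usual subshell exceptions.
Valence configurations: Cl²⁺ [Ne]3s²3p³, Al²⁺ [Ne]3s¹, N²⁺ [He]2s²2p¹.
The numbers (kJ/mol): Cl 3822, Al 2745, N 4578.
Overall IE_3 order: Al < Cl < N.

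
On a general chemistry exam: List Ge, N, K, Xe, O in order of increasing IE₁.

K, Ge, Xe, O, N

N is in period 2, group 15; O is in period 2, group 16; K is in period 4, group 1; Ge is in period 4, group 14; Xe is in period 5, group 18.
First ionization energy rises across a period (greater Z_eff holds electrons more tightly) and falls down a group (valence electrons are farther from the nucleus).
Neither a single period nor a single group — weigh both effects.
Ge > K: Ge lies to the right of K in period 4, so the across-period effect alone puts Ge higher.
Xe > Ge: period and group pull opposite ways; the across-period shift dominates (1170 vs 762 kJ/mol).
O > Xe: the two effects oppose for this pair; the down-group effect wins (1314 vs 1170 kJ/mol).
N > O: this pair runs against the simple trend — see the exception note.
Note the exception: N has a higher first ionization energy than O, contrary to the simple trend — pairing an electron in O's 2p⁴ costs repulsion energy, so O ionizes more easily than half-filled N (2p³).
Tabulated first ionization energy (kJ/mol): N 1402, O 1314, K 419, Ge 762, Xe 1170.
So from lowest to highest: K < Ge < Xe < O < N.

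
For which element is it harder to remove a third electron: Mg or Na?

Mg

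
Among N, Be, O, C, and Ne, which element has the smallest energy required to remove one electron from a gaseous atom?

Be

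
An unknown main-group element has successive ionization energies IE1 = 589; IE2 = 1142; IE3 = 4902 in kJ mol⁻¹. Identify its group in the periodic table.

Look for the largest jump between consecutive ionization energies: IE3/IE2 ≈ 4.3, far larger than any earlier ratio.
That jump marks the point where a core electron is being removed. So the atom has 2 valence electrons.
A main-group element with 2 valence electrons is in group 2.

Group 2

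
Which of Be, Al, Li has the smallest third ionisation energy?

The third ionization energy removes an electron from the +2 ion. For each element: Be²⁺ is the bare [He] core; Al²⁺ still has 1 valence electron; Li²⁺ is already 1 electron into the core.
Pulling an electron out of a noble-gas core costs far more than removing a remaining valence electron, so Li and Be sit at the high end of IE_3.
The numbers (kJ/mol): Be 14849, Al 2745, Li 11815.
Hence IE_3: Al < Li < Be.

Al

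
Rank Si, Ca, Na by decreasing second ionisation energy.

Consider each +1 ion: Si⁺ still has 3 valence electrons; Ca⁺ still has 1 valence electron; Na⁺ is the bare [Ne] core.
Core electrons are held far more tightly than valence electrons, so Na tops the IE_2 order.
Valence configurations: Si⁺ [Ne]3s²3p¹, Ca⁺ [Ar]4s¹.
The numbers (kJ/mol): Si 1577, Ca 1145, Na 4562.
Putting it together, IE_2: Ca < Si < Na.

Na, Si, Ca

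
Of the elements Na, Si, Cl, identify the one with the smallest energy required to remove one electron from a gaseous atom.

Na

Na is in period 3, group 1; Si is in period 3, group 14; Cl is in period 3, group 17.
Removing the outermost electron gets harder across a period and easier down a group.
All lie in period 3, so first ionization energy increases left to right.
The smallest energy required to remove one electron from a gaseous atom among these belongs to Na.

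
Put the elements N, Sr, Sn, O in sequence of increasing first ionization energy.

N is in period 2, group 15; O is in period 2, group 16; Sr is in period 5, group 2; Sn is in period 5, group 14.
Across a period the outer electron is held more tightly (higher IE₁); down a group it sits in a higher shell, more shielded, and comes off more easily.
Neither a single period nor a single group — weigh both effects.
Sn > Sr: Sn lies to the right of Sr in period 5, so the across-period effect alone puts Sn higher.
O > Sn: relative to Sn, both the across-period and down-group shifts push O's first ionization energy up.
N > O: this pair runs against the simple trend — see the exception note.
Note the exception: N has a higher first ionization energy than O, contrary to the simple trend — pairing an electron in O's 2p⁴ costs repulsion energy, so O ionizes more easily than half-filled N (2p³).
For reference (kJ/mol): N 1402, O 1314, Sr 550, Sn 709.
So from lowest to highest: Sr < Sn < O < N.

Sr < Sn < O < N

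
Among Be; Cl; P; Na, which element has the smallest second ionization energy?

Be

After 1 electron has been removed, what remains? Be⁺ still has 1 valence electron; Cl⁺ still has 6 valence electrons; P⁺ still has 4 valence electrons; Na⁺ is the bare [Ne] core.
Core electrons are held far more tightly than valence electrons, so Na tops the IE_2 order.
Valence configurations: Be⁺ [He]2s¹, Cl⁺ [Ne]3s²3p⁴, P⁺ [Ne]3s²3p².
Approximate IE_2 values (kJ/mol): Be 1757, Cl 2298, P 1907, Na 4562.
So the second ionization energies run Be < P < Cl < Na.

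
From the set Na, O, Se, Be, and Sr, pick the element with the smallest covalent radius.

O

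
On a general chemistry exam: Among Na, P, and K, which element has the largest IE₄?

After 3 electrons have been removed, what remains? Na³⁺ is already 2 electrons into the core; P³⁺ still has 2 valence electrons; K³⁺ is already 2 electrons into the core.
Breaking into a closed-shell core is much more expensive than removing a leftover valence electron — K and Na have the largest IE_4 here.
The numbers (kJ/mol): Na 9543, P 4964, K 5877.
Overall IE_4 order: P < K < Na.

Na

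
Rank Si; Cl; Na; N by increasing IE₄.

Consider each +3 ion: Si³⁺ still has 1 valence electron; Cl³⁺ still has 4 valence electrons; Na³⁺ is already 2 electrons into the core; N³⁺ still has 2 valence electrons.
Pulling an electron out of a noble-gas core costs far more than removing a remaining valence electron, so Na sits at the high end of IE_4.
Valence configurations: Si³⁺ [Ne]3s¹, Cl³⁺ [Ne]3s²3p², N³⁺ [He]2s².
The numbers (kJ/mol): Si 4356, Cl 5159, Na 9543, N 7475.
Hence IE_4: Si < Cl < N < Na.

Si < Cl < N < Na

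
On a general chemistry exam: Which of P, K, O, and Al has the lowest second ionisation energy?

Al

IE_2 is the cost of taking one more electron from the +1 cation: P⁺ still has 4 valence electrons; K⁺ is the bare [Ar] core; O⁺ still has 5 valence electrons; Al⁺ still has 2 valence electrons.
Usually core removal costs more than valence removal, but here the competition is close: a tightly held n=2 valence electron can cost more to remove than an n=3 core electron, so the actual values have to decide it.
Valence configurations: P⁺ [Ne]3s²3p², O⁺ [He]2s²2p³, Al⁺ [Ne]3s².
Tabulated IE_2 (kJ/mol): P 1907, K 3052, O 3388, Al 1817.
So the second ionization energies run Al < P < K < O.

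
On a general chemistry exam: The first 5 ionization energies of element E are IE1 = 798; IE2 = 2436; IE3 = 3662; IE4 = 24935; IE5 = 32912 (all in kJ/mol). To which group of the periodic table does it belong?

Look for the largest jump between consecutive ionization energies: IE4/IE3 ≈ 6.8, far larger than any earlier ratio.
That jump marks the point where a core electron is being removed. So the atom has 3 valence electrons.
A main-group element with 3 valence electrons is in group 13.

Group 13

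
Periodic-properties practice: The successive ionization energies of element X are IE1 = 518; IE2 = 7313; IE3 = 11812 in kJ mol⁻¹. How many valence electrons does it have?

1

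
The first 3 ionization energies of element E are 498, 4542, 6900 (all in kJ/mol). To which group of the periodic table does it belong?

Look for the largest jump between consecutive ionization energies: IE2/IE1 ≈ 9.1, far larger than any earlier ratio.
That jump marks the point where a core electron is being removed. So the atom has 1 valence electron.
A main-group element with 1 valence electron is in group 1.

Group 1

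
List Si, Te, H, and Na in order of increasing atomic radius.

H < Si < Te < Na

H is in period 1, group 1; Na is in period 3, group 1; Si is in period 3, group 14; Te is in period 5, group 16.
Radius decreases left→right (rising Z_eff, same n) and increases top→bottom (higher n).
These span different periods and groups, so the two trends combine.
Si > H: the two effects oppose for this pair; the down-group effect wins (116 vs 32 pm).
Te > Si: the two effects oppose for this pair; the down-group effect wins (136 vs 116 pm).
Na > Te: the two effects oppose for this pair; the across-period effect wins (155 vs 136 pm).
For reference (pm): H 32, Na 155, Si 116, Te 136.
So from smallest to largest: H < Si < Te < Na.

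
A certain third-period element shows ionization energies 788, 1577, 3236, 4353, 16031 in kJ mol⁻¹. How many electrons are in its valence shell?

4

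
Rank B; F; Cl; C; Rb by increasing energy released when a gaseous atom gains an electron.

B is in period 2, group 13; C is in period 2, group 14; F is in period 2, group 17; Cl is in period 3, group 17; Rb is in period 5, group 1.
Atoms with high Z_eff and room in the valence shell (especially the halogens) have the most exothermic electron affinities.
Here both period and group differ, so the two effects have to be weighed against each other.
Rb > B: this pair runs against the simple trend — see the exception note.
C > Rb: relative to Rb, both the across-period and down-group shifts push C's electron affinity up.
F > C: F lies to the right of C in period 2, so the across-period effect alone puts F higher.
Cl > F: this pair runs against the simple trend — see the exception note.
Note the exception: Rb has a higher electron affinity than B, contrary to the simple trend — B's ns²np¹ configuration gives only a small electron affinity — the sparsely filled np subshell binds an added electron weakly.
Note the exception: Cl has a higher electron affinity than F, contrary to the simple trend — F's small 2p subshell makes the incoming electron feel strong e⁻–e⁻ repulsion, so Cl actually releases more energy on gaining an electron.
For reference (kJ/mol): B 27, C 122, F 328, Cl 349, Rb 47.
So from lowest to highest: B < Rb < C < F < Cl.

B < Rb < C < F < Cl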